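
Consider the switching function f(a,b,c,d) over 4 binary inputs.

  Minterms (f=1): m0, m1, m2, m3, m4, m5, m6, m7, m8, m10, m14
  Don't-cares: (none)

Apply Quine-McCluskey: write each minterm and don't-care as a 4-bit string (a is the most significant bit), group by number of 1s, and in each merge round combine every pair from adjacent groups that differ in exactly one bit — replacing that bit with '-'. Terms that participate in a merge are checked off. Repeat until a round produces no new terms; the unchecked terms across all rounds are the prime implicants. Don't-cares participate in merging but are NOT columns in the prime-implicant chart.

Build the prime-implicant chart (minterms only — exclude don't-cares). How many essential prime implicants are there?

Round 0: 0000✓ 0001✓ 0010✓ 0011✓ 0100✓ 0101✓ 0110✓ 0111✓ 1000✓ 1010✓ 1110✓
Round 1: -000✓ -010✓ -110✓ 0-00✓ 0-01✓ 0-10✓ 0-11✓ 00-0✓ 00-1✓ 000-✓ 001-✓ 01-0✓ 01-1✓ 010-✓ 011-✓ 1-10✓ 10-0✓
Round 2: --10 -0-0 0--0✓ 0--1✓ 0-0-✓ 0-1-✓ 00--✓ 01--✓
Round 3: 0---
PIs = {--10, -0-0, 0---}
Coverage chart:
  m0: -0-0,0---
  m1: 0--- ←essential
  m2: --10,-0-0,0---
  m3: 0--- ←essential
  m4: 0--- ←essential
  m5: 0--- ←essential
  m6: --10,0---
  m7: 0--- ←essential
  m8: -0-0 ←essential
  m10: --10,-0-0
  m14: --10 ←essential
Essential: --10, -0-0, 0---

3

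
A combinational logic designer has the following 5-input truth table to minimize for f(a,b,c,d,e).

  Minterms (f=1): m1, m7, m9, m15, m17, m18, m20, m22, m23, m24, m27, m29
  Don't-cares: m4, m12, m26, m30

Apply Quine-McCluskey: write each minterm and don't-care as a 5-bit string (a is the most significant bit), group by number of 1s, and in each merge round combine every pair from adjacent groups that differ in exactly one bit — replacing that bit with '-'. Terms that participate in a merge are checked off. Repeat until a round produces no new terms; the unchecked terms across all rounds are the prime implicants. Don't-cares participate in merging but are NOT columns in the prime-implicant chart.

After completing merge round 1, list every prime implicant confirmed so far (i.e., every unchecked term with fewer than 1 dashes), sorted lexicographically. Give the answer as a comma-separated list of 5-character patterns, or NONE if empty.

11101

[col 0] 00001*, 00100*, 00111*, 01001*, 01100*, 01111*, 10001*, 10010*, 10100*, 10110*, 10111*, 11000*, 11010*, 11011*, 11101, 11110*
[col 1] -0001, -0100, -0111, 0-001, 0-100, 0-111, 1-010*, 1-110*, 10-10*, 101-0, 1011-, 11-10*, 110-0, 1101-
[col 2] 1--10
Prime implicants: -0001, -0100, -0111, 0-001, 0-100, 0-111, 1--10, 101-0, 1011-, 110-0, 1101-, 11101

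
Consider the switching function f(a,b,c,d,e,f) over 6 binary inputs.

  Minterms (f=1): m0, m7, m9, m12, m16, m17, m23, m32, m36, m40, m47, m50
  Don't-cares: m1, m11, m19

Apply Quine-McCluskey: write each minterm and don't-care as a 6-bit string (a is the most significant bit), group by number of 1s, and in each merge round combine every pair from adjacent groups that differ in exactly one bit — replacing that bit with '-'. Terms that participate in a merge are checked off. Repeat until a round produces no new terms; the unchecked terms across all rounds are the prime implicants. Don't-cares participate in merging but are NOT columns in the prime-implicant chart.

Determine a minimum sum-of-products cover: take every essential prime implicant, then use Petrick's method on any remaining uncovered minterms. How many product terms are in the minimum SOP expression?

size-2^0 implicants → 000000(✓)  000001(✓)  000111(✓)  001001(✓)  001011(✓)  001100  010000(✓)  010001(✓)  010011(✓)  010111(✓)  100000(✓)  100100(✓)  101000(✓)  101111  110010
size-2^1 implicants → -00000  0-0000(✓)  0-0001(✓)  0-0111  00-001  00000-(✓)  0010-1  010-11  0100-1  01000-(✓)  10-000  100-00
size-2^2 implicants → 0-000-
Unchecked terms (primes): -00000, 0-000-, 0-0111, 00-001, 0010-1, 001100, 010-11, 0100-1, 10-000, 100-00, 101111, 110010
Minterm coverage:
  m0 ⊆ -00000,0-000-
  m7 ⊆ 0-0111 [E]
  m9 ⊆ 00-001,0010-1
  m12 ⊆ 001100 [E]
  m16 ⊆ 0-000- [E]
  m17 ⊆ 0-000-,0100-1
  m23 ⊆ 0-0111,010-11
  m32 ⊆ -00000,10-000,100-00
  m36 ⊆ 100-00 [E]
  m40 ⊆ 10-000 [E]
  m47 ⊆ 101111 [E]
  m50 ⊆ 110010 [E]
E = {0-000-, 0-0111, 001100, 10-000, 100-00, 101111, 110010}
Petrick residual → 00-001
Cover = a'c'd'e' + a'c'def + a'b'd'e'f + a'b'cde'f' + ab'd'e'f' + ab'c'e'f' + ab'cdef + abc'd'ef'  |cover|=8

8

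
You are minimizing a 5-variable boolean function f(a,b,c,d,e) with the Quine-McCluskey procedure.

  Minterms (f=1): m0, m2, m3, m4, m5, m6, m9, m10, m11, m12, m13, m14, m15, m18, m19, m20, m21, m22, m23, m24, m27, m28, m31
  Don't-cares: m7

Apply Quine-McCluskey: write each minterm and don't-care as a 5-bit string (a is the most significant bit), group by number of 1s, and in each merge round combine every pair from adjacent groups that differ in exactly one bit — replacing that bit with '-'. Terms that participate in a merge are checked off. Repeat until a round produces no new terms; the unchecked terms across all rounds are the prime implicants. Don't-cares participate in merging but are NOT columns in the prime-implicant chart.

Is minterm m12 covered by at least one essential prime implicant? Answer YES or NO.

Round 0: 00000✓ 00010✓ 00011✓ 00100✓ 00101✓ 00110✓ 00111✓ 01001✓ 01010✓ 01011✓ 01100✓ 01101✓ 01110✓ 01111✓ 10010✓ 10011✓ 10100✓ 10101✓ 10110✓ 10111✓ 11000✓ 11011✓ 11100✓ 11111✓
Round 1: -0010✓ -0011✓ -0100✓ -0101✓ -0110✓ -0111✓ -1011✓ -1100✓ -1111✓ 0-010✓ 0-011✓ 0-100✓ 0-101✓ 0-110✓ 0-111✓ 00-00✓ 00-10✓ 00-11✓ 000-0✓ 0001-✓ 001-0✓ 001-1✓ 0010-✓ 0011-✓ 01-01✓ 01-10✓ 01-11✓ 010-1✓ 0101-✓ 011-0✓ 011-1✓ 0110-✓ 0111-✓ 1-011✓ 1-100✓ 1-111✓ 10-10✓ 10-11✓ 1001-✓ 101-0✓ 101-1✓ 1010-✓ 1011-✓ 11-00 11-11✓
Round 2: --011✓ --100 --111✓ -0-10✓ -0-11✓ -001-✓ -01-0✓ -01-1✓ -010-✓ -011-✓ -1-11✓ 0--10✓ 0--11✓ 0-01-✓ 0-1-0✓ 0-1-1✓ 0-10-✓ 0-11-✓ 00--0 00-1-✓ 001--✓ 01--1 01-1-✓ 011--✓ 1--11✓ 10-1-✓ 101--✓
Round 3: ---11 -0-1- -01-- 0--1- 0-1--
PIs = {---11, --100, -0-1-, -01--, 0--1-, 0-1--, 00--0, 01--1, 11-00}
Coverage chart:
  m0: 00--0 ←essential
  m2: -0-1-,0--1-,00--0
  m3: ---11,-0-1-,0--1-
  m4: --100,-01--,0-1--,00--0
  m5: -01--,0-1--
  m6: -0-1-,-01--,0--1-,0-1--,00--0
  m9: 01--1 ←essential
  m10: 0--1- ←essential
  m11: ---11,0--1-,01--1
  m12: --100,0-1--
  m13: 0-1--,01--1
  m14: 0--1-,0-1--
  m15: ---11,0--1-,0-1--,01--1
  m18: -0-1- ←essential
  m19: ---11,-0-1-
  m20: --100,-01--
  m21: -01-- ←essential
  m22: -0-1-,-01--
  m23: ---11,-0-1-,-01--
  m24: 11-00 ←essential
  m27: ---11 ←essential
  m28: --100,11-00
  m31: ---11 ←essential
Essential: ---11, -0-1-, -01--, 0--1-, 00--0, 01--1, 11-00

NO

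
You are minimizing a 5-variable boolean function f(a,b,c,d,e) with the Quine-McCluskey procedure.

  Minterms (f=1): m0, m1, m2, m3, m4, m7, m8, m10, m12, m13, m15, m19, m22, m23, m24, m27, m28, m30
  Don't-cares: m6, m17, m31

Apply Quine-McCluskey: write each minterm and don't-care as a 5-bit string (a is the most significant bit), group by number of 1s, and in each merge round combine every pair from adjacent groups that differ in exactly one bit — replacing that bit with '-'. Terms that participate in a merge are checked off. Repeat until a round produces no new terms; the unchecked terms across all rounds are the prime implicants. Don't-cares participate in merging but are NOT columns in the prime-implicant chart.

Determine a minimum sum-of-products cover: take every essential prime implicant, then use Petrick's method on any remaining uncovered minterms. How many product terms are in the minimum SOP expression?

8

size-2^0 implicants → 00000(✓)  00001(✓)  00010(✓)  00011(✓)  00100(✓)  00110(✓)  00111(✓)  01000(✓)  01010(✓)  01100(✓)  01101(✓)  01111(✓)  10001(✓)  10011(✓)  10110(✓)  10111(✓)  11000(✓)  11011(✓)  11100(✓)  11110(✓)  11111(✓)
size-2^1 implicants → -0001(✓)  -0011(✓)  -0110(✓)  -0111(✓)  -1000(✓)  -1100(✓)  -1111(✓)  0-000(✓)  0-010(✓)  0-100(✓)  0-111(✓)  00-00(✓)  00-10(✓)  00-11(✓)  000-0(✓)  000-1(✓)  0000-(✓)  0001-(✓)  001-0(✓)  0011-(✓)  01-00(✓)  010-0(✓)  011-1  0110-  1-011(✓)  1-110(✓)  1-111(✓)  10-11(✓)  100-1(✓)  1011-(✓)  11-00(✓)  11-11(✓)  111-0  1111-(✓)
size-2^2 implicants → --111  -0-11  -00-1  -011-  -1-00  0--00  0-0-0  00--0  00-1-  000--  1--11  1-11-
Unchecked terms (primes): --111, -0-11, -00-1, -011-, -1-00, 0--00, 0-0-0, 00--0, 00-1-, 000--, 011-1, 0110-, 1--11, 1-11-, 111-0
Minterm coverage:
  m0 ⊆ 0--00,0-0-0,00--0,000--
  m1 ⊆ -00-1,000--
  m2 ⊆ 0-0-0,00--0,00-1-,000--
  m3 ⊆ -0-11,-00-1,00-1-,000--
  m4 ⊆ 0--00,00--0
  m7 ⊆ --111,-0-11,-011-,00-1-
  m8 ⊆ -1-00,0--00,0-0-0
  m10 ⊆ 0-0-0 [E]
  m12 ⊆ -1-00,0--00,0110-
  m13 ⊆ 011-1,0110-
  m15 ⊆ --111,011-1
  m19 ⊆ -0-11,-00-1,1--11
  m22 ⊆ -011-,1-11-
  m23 ⊆ --111,-0-11,-011-,1--11,1-11-
  m24 ⊆ -1-00 [E]
  m27 ⊆ 1--11 [E]
  m28 ⊆ -1-00,111-0
  m30 ⊆ 1-11-,111-0
E = {-1-00, 0-0-0, 1--11}
Petrick residual → --111, -00-1, 0--00, 011-1, 1-11-
Cover = cde + b'c'e + bd'e' + a'd'e' + a'c'e' + a'bce + ade + acd  |cover|=8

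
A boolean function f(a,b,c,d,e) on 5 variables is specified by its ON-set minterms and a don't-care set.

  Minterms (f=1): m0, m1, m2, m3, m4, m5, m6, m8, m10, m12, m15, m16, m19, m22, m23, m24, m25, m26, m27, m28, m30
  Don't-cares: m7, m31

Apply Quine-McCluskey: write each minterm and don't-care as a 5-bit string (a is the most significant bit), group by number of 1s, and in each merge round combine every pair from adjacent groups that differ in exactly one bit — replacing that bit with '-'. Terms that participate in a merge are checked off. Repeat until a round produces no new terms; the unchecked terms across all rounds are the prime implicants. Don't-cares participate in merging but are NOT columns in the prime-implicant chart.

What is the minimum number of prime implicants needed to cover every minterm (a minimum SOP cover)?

Round 0: 00000✓ 00001✓ 00010✓ 00011✓ 00100✓ 00101✓ 00110✓ 00111✓ 01000✓ 01010✓ 01100✓ 01111✓ 10000✓ 10011✓ 10110✓ 10111✓ 11000✓ 11001✓ 11010✓ 11011✓ 11100✓ 11110✓ 11111✓
Round 1: -0000✓ -0011✓ -0110✓ -0111✓ -1000✓ -1010✓ -1100✓ -1111✓ 0-000✓ 0-010✓ 0-100✓ 0-111✓ 00-00✓ 00-01✓ 00-10✓ 00-11✓ 000-0✓ 000-1✓ 0000-✓ 0001-✓ 001-0✓ 001-1✓ 0010-✓ 0011-✓ 01-00✓ 010-0✓ 1-000✓ 1-011✓ 1-110✓ 1-111✓ 10-11✓ 1011-✓ 11-00✓ 11-10✓ 11-11✓ 110-0✓ 110-1✓ 1100-✓ 1101-✓ 111-0✓ 1111-✓
Round 2: --000 --111 -0-11 -011- -1-00 -10-0 0--00 0-0-0 00--0✓ 00--1✓ 00-0-✓ 00-1-✓ 000--✓ 001--✓ 1--11 1-11- 11--0 11-1- 110--
Round 3: 00---
PIs = {--000, --111, -0-11, -011-, -1-00, -10-0, 0--00, 0-0-0, 00---, 1--11, 1-11-, 11--0, 11-1-, 110--}
Coverage chart:
  m0: --000,0--00,0-0-0,00---
  m1: 00--- ←essential
  m2: 0-0-0,00---
  m3: -0-11,00---
  m4: 0--00,00---
  m5: 00--- ←essential
  m6: -011-,00---
  m8: --000,-1-00,-10-0,0--00,0-0-0
  m10: -10-0,0-0-0
  m12: -1-00,0--00
  m15: --111 ←essential
  m16: --000 ←essential
  m19: -0-11,1--11
  m22: -011-,1-11-
  m23: --111,-0-11,-011-,1--11,1-11-
  m24: --000,-1-00,-10-0,11--0,110--
  m25: 110-- ←essential
  m26: -10-0,11--0,11-1-,110--
  m27: 1--11,11-1-,110--
  m28: -1-00,11--0
  m30: 1-11-,11--0,11-1-
Essential: --000, --111, 00---, 110--
Petrick residual → -0-11, -1-00, -10-0, 1-11-
Min cover (8 terms): c'd'e' + cde + b'de + bd'e' + bc'e' + a'b' + acd + abc'

8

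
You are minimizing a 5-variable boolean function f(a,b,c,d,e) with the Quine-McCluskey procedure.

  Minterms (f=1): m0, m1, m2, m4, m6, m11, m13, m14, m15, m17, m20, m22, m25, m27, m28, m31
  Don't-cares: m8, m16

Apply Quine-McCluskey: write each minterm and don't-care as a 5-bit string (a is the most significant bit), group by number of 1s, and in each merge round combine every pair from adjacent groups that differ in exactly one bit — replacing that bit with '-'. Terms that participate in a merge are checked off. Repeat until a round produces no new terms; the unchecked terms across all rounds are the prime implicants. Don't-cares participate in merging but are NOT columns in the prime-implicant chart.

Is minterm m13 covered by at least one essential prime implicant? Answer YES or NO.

size-2^0 implicants → 00000(✓)  00001(✓)  00010(✓)  00100(✓)  00110(✓)  01000(✓)  01011(✓)  01101(✓)  01110(✓)  01111(✓)  10000(✓)  10001(✓)  10100(✓)  10110(✓)  11001(✓)  11011(✓)  11100(✓)  11111(✓)
size-2^1 implicants → -0000(✓)  -0001(✓)  -0100(✓)  -0110(✓)  -1011(✓)  -1111(✓)  0-000  0-110  00-00(✓)  00-10(✓)  000-0(✓)  0000-(✓)  001-0(✓)  01-11(✓)  011-1  0111-  1-001  1-100  10-00(✓)  1000-(✓)  101-0(✓)  11-11(✓)  110-1
size-2^2 implicants → -0-00  -000-  -01-0  -1-11  00--0
Unchecked terms (primes): -0-00, -000-, -01-0, -1-11, 0-000, 0-110, 00--0, 011-1, 0111-, 1-001, 1-100, 110-1
Minterm coverage:
  m0 ⊆ -0-00,-000-,0-000,00--0
  m1 ⊆ -000- [E]
  m2 ⊆ 00--0 [E]
  m4 ⊆ -0-00,-01-0,00--0
  m6 ⊆ -01-0,0-110,00--0
  m11 ⊆ -1-11 [E]
  m13 ⊆ 011-1 [E]
  m14 ⊆ 0-110,0111-
  m15 ⊆ -1-11,011-1,0111-
  m17 ⊆ -000-,1-001
  m20 ⊆ -0-00,-01-0,1-100
  m22 ⊆ -01-0 [E]
  m25 ⊆ 1-001,110-1
  m27 ⊆ -1-11,110-1
  m28 ⊆ 1-100 [E]
  m31 ⊆ -1-11 [E]
E = {-000-, -01-0, -1-11, 00--0, 011-1, 1-100}

YES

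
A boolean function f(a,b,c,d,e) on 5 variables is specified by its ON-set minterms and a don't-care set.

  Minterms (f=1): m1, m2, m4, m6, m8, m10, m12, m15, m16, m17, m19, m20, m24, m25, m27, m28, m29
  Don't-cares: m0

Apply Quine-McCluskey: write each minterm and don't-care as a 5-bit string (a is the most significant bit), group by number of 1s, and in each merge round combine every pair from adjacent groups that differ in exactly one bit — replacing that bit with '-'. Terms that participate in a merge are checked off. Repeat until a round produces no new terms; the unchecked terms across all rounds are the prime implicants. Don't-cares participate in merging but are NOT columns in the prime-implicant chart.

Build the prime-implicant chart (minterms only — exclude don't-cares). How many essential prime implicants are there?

Round 0: 00000✓ 00001✓ 00010✓ 00100✓ 00110✓ 01000✓ 01010✓ 01100✓ 01111 10000✓ 10001✓ 10011✓ 10100✓ 11000✓ 11001✓ 11011✓ 11100✓ 11101✓
Round 1: -0000✓ -0001✓ -0100✓ -1000✓ -1100✓ 0-000✓ 0-010✓ 0-100✓ 00-00✓ 00-10✓ 000-0✓ 0000-✓ 001-0✓ 01-00✓ 010-0✓ 1-000✓ 1-001✓ 1-011✓ 1-100✓ 10-00✓ 100-1✓ 1000-✓ 11-00✓ 11-01✓ 110-1✓ 1100-✓ 1110-✓
Round 2: --000✓ --100✓ -0-00✓ -000- -1-00✓ 0--00✓ 0-0-0 00--0 1--00✓ 1-0-1 1-00- 11-0-
Round 3: ---00
PIs = {---00, -000-, 0-0-0, 00--0, 01111, 1-0-1, 1-00-, 11-0-}
Coverage chart:
  m1: -000- ←essential
  m2: 0-0-0,00--0
  m4: ---00,00--0
  m6: 00--0 ←essential
  m8: ---00,0-0-0
  m10: 0-0-0 ←essential
  m12: ---00 ←essential
  m15: 01111 ←essential
  m16: ---00,-000-,1-00-
  m17: -000-,1-0-1,1-00-
  m19: 1-0-1 ←essential
  m20: ---00 ←essential
  m24: ---00,1-00-,11-0-
  m25: 1-0-1,1-00-,11-0-
  m27: 1-0-1 ←essential
  m28: ---00,11-0-
  m29: 11-0- ←essential
Essential: ---00, -000-, 0-0-0, 00--0, 01111, 1-0-1, 11-0-

7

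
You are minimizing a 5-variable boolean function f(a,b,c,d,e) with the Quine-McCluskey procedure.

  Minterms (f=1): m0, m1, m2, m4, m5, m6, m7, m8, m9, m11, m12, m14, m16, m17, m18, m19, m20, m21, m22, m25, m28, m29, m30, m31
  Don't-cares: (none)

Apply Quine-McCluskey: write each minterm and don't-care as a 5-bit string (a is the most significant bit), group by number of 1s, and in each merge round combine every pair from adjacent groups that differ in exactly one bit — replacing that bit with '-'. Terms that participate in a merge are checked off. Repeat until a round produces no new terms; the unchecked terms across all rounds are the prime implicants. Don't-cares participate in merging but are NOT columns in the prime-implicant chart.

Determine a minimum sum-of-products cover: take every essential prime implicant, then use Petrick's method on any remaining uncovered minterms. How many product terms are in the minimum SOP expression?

8

size-2^0 implicants → 00000(✓)  00001(✓)  00010(✓)  00100(✓)  00101(✓)  00110(✓)  00111(✓)  01000(✓)  01001(✓)  01011(✓)  01100(✓)  01110(✓)  10000(✓)  10001(✓)  10010(✓)  10011(✓)  10100(✓)  10101(✓)  10110(✓)  11001(✓)  11100(✓)  11101(✓)  11110(✓)  11111(✓)
size-2^1 implicants → -0000(✓)  -0001(✓)  -0010(✓)  -0100(✓)  -0101(✓)  -0110(✓)  -1001(✓)  -1100(✓)  -1110(✓)  0-000(✓)  0-001(✓)  0-100(✓)  0-110(✓)  00-00(✓)  00-01(✓)  00-10(✓)  000-0(✓)  0000-(✓)  001-0(✓)  001-1(✓)  0010-(✓)  0011-(✓)  01-00(✓)  010-1  0100-(✓)  011-0(✓)  1-001(✓)  1-100(✓)  1-101(✓)  1-110(✓)  10-00(✓)  10-01(✓)  10-10(✓)  100-0(✓)  100-1(✓)  1000-(✓)  1001-(✓)  101-0(✓)  1010-(✓)  11-01(✓)  111-0(✓)  111-1(✓)  1110-(✓)  1111-(✓)
size-2^2 implicants → --001  --100(✓)  --110(✓)  -0-00(✓)  -0-01(✓)  -0-10(✓)  -00-0(✓)  -000-(✓)  -01-0(✓)  -010-(✓)  -11-0(✓)  0--00  0-00-  0-1-0(✓)  00--0(✓)  00-0-(✓)  001--  1--01  1-1-0(✓)  1-10-  10--0(✓)  10-0-(✓)  100--  111--
size-2^3 implicants → --1-0  -0--0  -0-0-
Unchecked terms (primes): --001, --1-0, -0--0, -0-0-, 0--00, 0-00-, 001--, 010-1, 1--01, 1-10-, 100--, 111--
Minterm coverage:
  m0 ⊆ -0--0,-0-0-,0--00,0-00-
  m1 ⊆ --001,-0-0-,0-00-
  m2 ⊆ -0--0 [E]
  m4 ⊆ --1-0,-0--0,-0-0-,0--00,001--
  m5 ⊆ -0-0-,001--
  m6 ⊆ --1-0,-0--0,001--
  m7 ⊆ 001-- [E]
  m8 ⊆ 0--00,0-00-
  m9 ⊆ --001,0-00-,010-1
  m11 ⊆ 010-1 [E]
  m12 ⊆ --1-0,0--00
  m14 ⊆ --1-0 [E]
  m16 ⊆ -0--0,-0-0-,100--
  m17 ⊆ --001,-0-0-,1--01,100--
  m18 ⊆ -0--0,100--
  m19 ⊆ 100-- [E]
  m20 ⊆ --1-0,-0--0,-0-0-,1-10-
  m21 ⊆ -0-0-,1--01,1-10-
  m22 ⊆ --1-0,-0--0
  m25 ⊆ --001,1--01
  m28 ⊆ --1-0,1-10-,111--
  m29 ⊆ 1--01,1-10-,111--
  m30 ⊆ --1-0,111--
  m31 ⊆ 111-- [E]
E = {--1-0, -0--0, 001--, 010-1, 100--, 111--}
Petrick residual → 0-00-, 1--01
Cover = ce' + b'e' + a'c'd' + a'b'c + a'bc'e + ad'e + ab'c' + abc  |cover|=8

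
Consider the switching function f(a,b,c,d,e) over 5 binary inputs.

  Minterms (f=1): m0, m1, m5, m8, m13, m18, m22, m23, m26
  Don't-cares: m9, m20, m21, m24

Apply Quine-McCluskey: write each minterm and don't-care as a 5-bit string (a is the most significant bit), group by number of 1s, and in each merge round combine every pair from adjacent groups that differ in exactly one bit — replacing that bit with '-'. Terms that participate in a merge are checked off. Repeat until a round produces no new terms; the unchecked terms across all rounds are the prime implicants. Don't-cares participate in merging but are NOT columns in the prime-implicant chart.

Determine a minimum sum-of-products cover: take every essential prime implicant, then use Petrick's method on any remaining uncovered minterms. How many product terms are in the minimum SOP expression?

4

[col 0] 00000*, 00001*, 00101*, 01000*, 01001*, 01101*, 10010*, 10100*, 10101*, 10110*, 10111*, 11000*, 11010*
[col 1] -0101, -1000, 0-000*, 0-001*, 0-101*, 00-01*, 0000-*, 01-01*, 0100-*, 1-010, 10-10, 101-0*, 101-1*, 1010-*, 1011-*, 110-0
[col 2] 0--01, 0-00-, 101--
Prime implicants: -0101, -1000, 0--01, 0-00-, 1-010, 10-10, 101--, 110-0
PI chart (minterm → PIs covering it):
  0 | 0-00-  (sole → essential)
  1 | 0--01,0-00-
  5 | -0101,0--01
  8 | -1000,0-00-
  13 | 0--01  (sole → essential)
  18 | 1-010,10-10
  22 | 10-10,101--
  23 | 101--  (sole → essential)
  26 | 1-010,110-0
Essential prime implicants: 0--01, 0-00-, 101--
Petrick residual → 1-010
Minimum SOP uses 4 PIs: a'd'e + a'c'd' + ac'de' + ab'c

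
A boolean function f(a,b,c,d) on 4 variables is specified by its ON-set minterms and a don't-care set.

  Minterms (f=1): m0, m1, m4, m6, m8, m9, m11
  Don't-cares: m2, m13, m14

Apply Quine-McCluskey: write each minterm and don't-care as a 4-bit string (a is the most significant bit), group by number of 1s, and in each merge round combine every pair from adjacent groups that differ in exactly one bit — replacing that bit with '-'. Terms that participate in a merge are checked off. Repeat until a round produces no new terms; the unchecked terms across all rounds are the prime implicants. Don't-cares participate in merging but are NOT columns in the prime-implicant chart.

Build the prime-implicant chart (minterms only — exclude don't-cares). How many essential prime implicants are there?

3

size-2^0 implicants → 0000(✓)  0001(✓)  0010(✓)  0100(✓)  0110(✓)  1000(✓)  1001(✓)  1011(✓)  1101(✓)  1110(✓)
size-2^1 implicants → -000(✓)  -001(✓)  -110  0-00(✓)  0-10(✓)  00-0(✓)  000-(✓)  01-0(✓)  1-01  10-1  100-(✓)
size-2^2 implicants → -00-  0--0
Unchecked terms (primes): -00-, -110, 0--0, 1-01, 10-1
Minterm coverage:
  m0 ⊆ -00-,0--0
  m1 ⊆ -00- [E]
  m4 ⊆ 0--0 [E]
  m6 ⊆ -110,0--0
  m8 ⊆ -00- [E]
  m9 ⊆ -00-,1-01,10-1
  m11 ⊆ 10-1 [E]
E = {-00-, 0--0, 10-1}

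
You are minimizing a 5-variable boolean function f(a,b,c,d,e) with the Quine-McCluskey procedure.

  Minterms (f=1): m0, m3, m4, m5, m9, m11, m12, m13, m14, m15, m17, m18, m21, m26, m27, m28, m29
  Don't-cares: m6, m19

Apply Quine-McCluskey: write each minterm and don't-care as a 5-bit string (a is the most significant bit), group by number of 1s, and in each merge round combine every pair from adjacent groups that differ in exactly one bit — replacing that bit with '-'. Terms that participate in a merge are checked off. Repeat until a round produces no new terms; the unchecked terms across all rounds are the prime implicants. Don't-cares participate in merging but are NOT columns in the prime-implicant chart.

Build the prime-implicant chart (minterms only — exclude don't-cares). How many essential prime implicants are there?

Round 0: 00000✓ 00011✓ 00100✓ 00101✓ 00110✓ 01001✓ 01011✓ 01100✓ 01101✓ 01110✓ 01111✓ 10001✓ 10010✓ 10011✓ 10101✓ 11010✓ 11011✓ 11100✓ 11101✓
Round 1: -0011✓ -0101✓ -1011✓ -1100✓ -1101✓ 0-011✓ 0-100✓ 0-101✓ 0-110✓ 00-00 001-0✓ 0010-✓ 01-01✓ 01-11✓ 010-1✓ 011-0✓ 011-1✓ 0110-✓ 0111-✓ 1-010✓ 1-011✓ 1-101✓ 10-01 100-1 1001-✓ 1101-✓ 1110-✓
Round 2: --011 --101 -110- 0-1-0 0-10- 01--1 011-- 1-01-
PIs = {--011, --101, -110-, 0-1-0, 0-10-, 00-00, 01--1, 011--, 1-01-, 10-01, 100-1}
Coverage chart:
  m0: 00-00 ←essential
  m3: --011 ←essential
  m4: 0-1-0,0-10-,00-00
  m5: --101,0-10-
  m9: 01--1 ←essential
  m11: --011,01--1
  m12: -110-,0-1-0,0-10-,011--
  m13: --101,-110-,0-10-,01--1,011--
  m14: 0-1-0,011--
  m15: 01--1,011--
  m17: 10-01,100-1
  m18: 1-01- ←essential
  m21: --101,10-01
  m26: 1-01- ←essential
  m27: --011,1-01-
  m28: -110- ←essential
  m29: --101,-110-
Essential: --011, -110-, 00-00, 01--1, 1-01-

5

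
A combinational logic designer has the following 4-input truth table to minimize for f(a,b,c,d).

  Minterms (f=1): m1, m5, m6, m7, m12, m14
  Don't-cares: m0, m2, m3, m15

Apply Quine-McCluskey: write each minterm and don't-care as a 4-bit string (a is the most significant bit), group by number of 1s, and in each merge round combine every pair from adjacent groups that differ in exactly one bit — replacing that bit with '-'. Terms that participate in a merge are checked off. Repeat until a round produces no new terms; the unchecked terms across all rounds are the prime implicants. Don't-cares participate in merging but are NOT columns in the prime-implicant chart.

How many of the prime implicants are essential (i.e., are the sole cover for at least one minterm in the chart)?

2

size-2^0 implicants → 0000(✓)  0001(✓)  0010(✓)  0011(✓)  0101(✓)  0110(✓)  0111(✓)  1100(✓)  1110(✓)  1111(✓)
size-2^1 implicants → -110(✓)  -111(✓)  0-01(✓)  0-10(✓)  0-11(✓)  00-0(✓)  00-1(✓)  000-(✓)  001-(✓)  01-1(✓)  011-(✓)  11-0  111-(✓)
size-2^2 implicants → -11-  0--1  0-1-  00--
Unchecked terms (primes): -11-, 0--1, 0-1-, 00--, 11-0
Minterm coverage:
  m1 ⊆ 0--1,00--
  m5 ⊆ 0--1 [E]
  m6 ⊆ -11-,0-1-
  m7 ⊆ -11-,0--1,0-1-
  m12 ⊆ 11-0 [E]
  m14 ⊆ -11-,11-0
E = {0--1, 11-0}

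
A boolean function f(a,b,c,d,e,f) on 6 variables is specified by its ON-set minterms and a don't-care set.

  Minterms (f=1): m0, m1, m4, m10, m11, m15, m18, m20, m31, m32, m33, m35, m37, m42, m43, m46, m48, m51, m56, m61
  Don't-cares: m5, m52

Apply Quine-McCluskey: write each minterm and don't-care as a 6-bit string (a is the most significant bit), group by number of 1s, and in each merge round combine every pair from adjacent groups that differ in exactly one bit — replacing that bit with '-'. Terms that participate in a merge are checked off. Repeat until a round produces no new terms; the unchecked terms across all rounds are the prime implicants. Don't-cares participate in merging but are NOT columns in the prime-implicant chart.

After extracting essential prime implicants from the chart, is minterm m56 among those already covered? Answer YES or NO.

size-2^0 implicants → 000000(✓)  000001(✓)  000100(✓)  000101(✓)  001010(✓)  001011(✓)  001111(✓)  010010  010100(✓)  011111(✓)  100000(✓)  100001(✓)  100011(✓)  100101(✓)  101010(✓)  101011(✓)  101110(✓)  110000(✓)  110011(✓)  110100(✓)  111000(✓)  111101
size-2^1 implicants → -00000(✓)  -00001(✓)  -00101(✓)  -01010(✓)  -01011(✓)  -10100  0-0100  0-1111  000-00(✓)  000-01(✓)  00000-(✓)  00010-(✓)  001-11  00101-(✓)  1-0000  1-0011  10-011  100-01(✓)  1000-1  10000-(✓)  101-10  10101-(✓)  11-000  110-00
size-2^2 implicants → -00-01  -0000-  -0101-  000-0-
Unchecked terms (primes): -00-01, -0000-, -0101-, -10100, 0-0100, 0-1111, 000-0-, 001-11, 010010, 1-0000, 1-0011, 10-011, 1000-1, 101-10, 11-000, 110-00, 111101
Minterm coverage:
  m0 ⊆ -0000-,000-0-
  m1 ⊆ -00-01,-0000-,000-0-
  m4 ⊆ 0-0100,000-0-
  m10 ⊆ -0101- [E]
  m11 ⊆ -0101-,001-11
  m15 ⊆ 0-1111,001-11
  m18 ⊆ 010010 [E]
  m20 ⊆ -10100,0-0100
  m31 ⊆ 0-1111 [E]
  m32 ⊆ -0000-,1-0000
  m33 ⊆ -00-01,-0000-,1000-1
  m35 ⊆ 1-0011,10-011,1000-1
  m37 ⊆ -00-01 [E]
  m42 ⊆ -0101-,101-10
  m43 ⊆ -0101-,10-011
  m46 ⊆ 101-10 [E]
  m48 ⊆ 1-0000,11-000,110-00
  m51 ⊆ 1-0011 [E]
  m56 ⊆ 11-000 [E]
  m61 ⊆ 111101 [E]
E = {-00-01, -0101-, 0-1111, 010010, 1-0011, 101-10, 11-000, 111101}

YES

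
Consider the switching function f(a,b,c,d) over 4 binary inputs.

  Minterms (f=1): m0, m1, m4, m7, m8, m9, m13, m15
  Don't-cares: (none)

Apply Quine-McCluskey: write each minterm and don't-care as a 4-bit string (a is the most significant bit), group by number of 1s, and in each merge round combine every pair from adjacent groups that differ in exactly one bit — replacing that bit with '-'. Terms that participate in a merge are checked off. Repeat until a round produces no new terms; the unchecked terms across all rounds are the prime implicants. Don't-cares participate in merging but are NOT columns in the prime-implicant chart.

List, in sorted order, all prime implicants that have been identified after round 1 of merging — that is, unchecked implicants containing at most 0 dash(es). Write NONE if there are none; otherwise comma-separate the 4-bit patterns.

NONE

size-2^0 implicants → 0000(✓)  0001(✓)  0100(✓)  0111(✓)  1000(✓)  1001(✓)  1101(✓)  1111(✓)
size-2^1 implicants → -000(✓)  -001(✓)  -111  0-00  000-(✓)  1-01  100-(✓)  11-1
size-2^2 implicants → -00-
Unchecked terms (primes): -00-, -111, 0-00, 1-01, 11-1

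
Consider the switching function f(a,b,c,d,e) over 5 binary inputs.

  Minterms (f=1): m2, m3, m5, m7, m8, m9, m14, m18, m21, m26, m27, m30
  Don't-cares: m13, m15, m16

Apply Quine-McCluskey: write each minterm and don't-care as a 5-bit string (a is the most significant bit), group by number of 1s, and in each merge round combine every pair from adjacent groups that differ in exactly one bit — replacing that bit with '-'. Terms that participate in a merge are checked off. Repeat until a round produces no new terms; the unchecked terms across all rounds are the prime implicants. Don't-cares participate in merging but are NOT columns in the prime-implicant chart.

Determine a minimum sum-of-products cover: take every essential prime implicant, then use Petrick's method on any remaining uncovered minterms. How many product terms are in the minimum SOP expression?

size-2^0 implicants → 00010(✓)  00011(✓)  00101(✓)  00111(✓)  01000(✓)  01001(✓)  01101(✓)  01110(✓)  01111(✓)  10000(✓)  10010(✓)  10101(✓)  11010(✓)  11011(✓)  11110(✓)
size-2^1 implicants → -0010  -0101  -1110  0-101(✓)  0-111(✓)  00-11  0001-  001-1(✓)  01-01  0100-  011-1(✓)  0111-  1-010  100-0  11-10  1101-
size-2^2 implicants → 0-1-1
Unchecked terms (primes): -0010, -0101, -1110, 0-1-1, 00-11, 0001-, 01-01, 0100-, 0111-, 1-010, 100-0, 11-10, 1101-
Minterm coverage:
  m2 ⊆ -0010,0001-
  m3 ⊆ 00-11,0001-
  m5 ⊆ -0101,0-1-1
  m7 ⊆ 0-1-1,00-11
  m8 ⊆ 0100- [E]
  m9 ⊆ 01-01,0100-
  m14 ⊆ -1110,0111-
  m18 ⊆ -0010,1-010,100-0
  m21 ⊆ -0101 [E]
  m26 ⊆ 1-010,11-10,1101-
  m27 ⊆ 1101- [E]
  m30 ⊆ -1110,11-10
E = {-0101, 0100-, 1101-}
Petrick residual → -0010, -1110, 00-11
Cover = b'c'de' + b'cd'e + bcde' + a'b'de + a'bc'd' + abc'd  |cover|=6

6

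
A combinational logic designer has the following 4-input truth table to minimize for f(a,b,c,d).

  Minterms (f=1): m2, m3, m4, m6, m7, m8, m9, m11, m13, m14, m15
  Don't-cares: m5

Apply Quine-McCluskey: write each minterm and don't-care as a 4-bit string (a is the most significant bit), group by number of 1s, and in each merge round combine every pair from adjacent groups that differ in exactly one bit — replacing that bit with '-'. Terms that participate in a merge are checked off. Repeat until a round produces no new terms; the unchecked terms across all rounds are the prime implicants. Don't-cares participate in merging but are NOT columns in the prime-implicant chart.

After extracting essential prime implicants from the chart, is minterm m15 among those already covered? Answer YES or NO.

size-2^0 implicants → 0010(✓)  0011(✓)  0100(✓)  0101(✓)  0110(✓)  0111(✓)  1000(✓)  1001(✓)  1011(✓)  1101(✓)  1110(✓)  1111(✓)
size-2^1 implicants → -011(✓)  -101(✓)  -110(✓)  -111(✓)  0-10(✓)  0-11(✓)  001-(✓)  01-0(✓)  01-1(✓)  010-(✓)  011-(✓)  1-01(✓)  1-11(✓)  10-1(✓)  100-  11-1(✓)  111-(✓)
size-2^2 implicants → --11  -1-1  -11-  0-1-  01--  1--1
Unchecked terms (primes): --11, -1-1, -11-, 0-1-, 01--, 1--1, 100-
Minterm coverage:
  m2 ⊆ 0-1- [E]
  m3 ⊆ --11,0-1-
  m4 ⊆ 01-- [E]
  m6 ⊆ -11-,0-1-,01--
  m7 ⊆ --11,-1-1,-11-,0-1-,01--
  m8 ⊆ 100- [E]
  m9 ⊆ 1--1,100-
  m11 ⊆ --11,1--1
  m13 ⊆ -1-1,1--1
  m14 ⊆ -11- [E]
  m15 ⊆ --11,-1-1,-11-,1--1
E = {-11-, 0-1-, 01--, 100-}

YES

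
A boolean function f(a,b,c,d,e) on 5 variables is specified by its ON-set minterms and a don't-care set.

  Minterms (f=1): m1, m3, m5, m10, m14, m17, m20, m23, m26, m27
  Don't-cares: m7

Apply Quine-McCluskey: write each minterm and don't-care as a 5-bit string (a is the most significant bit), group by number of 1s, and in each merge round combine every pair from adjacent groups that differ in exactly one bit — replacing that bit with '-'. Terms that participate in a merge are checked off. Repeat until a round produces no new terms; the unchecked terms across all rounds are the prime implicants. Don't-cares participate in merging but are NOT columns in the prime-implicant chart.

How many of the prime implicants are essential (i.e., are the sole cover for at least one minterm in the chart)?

size-2^0 implicants → 00001(✓)  00011(✓)  00101(✓)  00111(✓)  01010(✓)  01110(✓)  10001(✓)  10100  10111(✓)  11010(✓)  11011(✓)
size-2^1 implicants → -0001  -0111  -1010  00-01(✓)  00-11(✓)  000-1(✓)  001-1(✓)  01-10  1101-
size-2^2 implicants → 00--1
Unchecked terms (primes): -0001, -0111, -1010, 00--1, 01-10, 10100, 1101-
Minterm coverage:
  m1 ⊆ -0001,00--1
  m3 ⊆ 00--1 [E]
  m5 ⊆ 00--1 [E]
  m10 ⊆ -1010,01-10
  m14 ⊆ 01-10 [E]
  m17 ⊆ -0001 [E]
  m20 ⊆ 10100 [E]
  m23 ⊆ -0111 [E]
  m26 ⊆ -1010,1101-
  m27 ⊆ 1101- [E]
E = {-0001, -0111, 00--1, 01-10, 10100, 1101-}

6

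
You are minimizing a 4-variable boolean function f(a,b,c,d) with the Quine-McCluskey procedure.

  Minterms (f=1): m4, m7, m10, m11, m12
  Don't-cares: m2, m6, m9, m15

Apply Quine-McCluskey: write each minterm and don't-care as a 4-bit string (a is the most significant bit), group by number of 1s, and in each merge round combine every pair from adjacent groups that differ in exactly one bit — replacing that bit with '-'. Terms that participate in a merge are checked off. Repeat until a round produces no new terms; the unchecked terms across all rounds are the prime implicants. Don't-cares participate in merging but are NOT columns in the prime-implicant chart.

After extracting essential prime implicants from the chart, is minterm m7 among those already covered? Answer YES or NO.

Round 0: 0010✓ 0100✓ 0110✓ 0111✓ 1001✓ 1010✓ 1011✓ 1100✓ 1111✓
Round 1: -010 -100 -111 0-10 01-0 011- 1-11 10-1 101-
PIs = {-010, -100, -111, 0-10, 01-0, 011-, 1-11, 10-1, 101-}
Coverage chart:
  m4: -100,01-0
  m7: -111,011-
  m10: -010,101-
  m11: 1-11,10-1,101-
  m12: -100 ←essential
Essential: -100

NO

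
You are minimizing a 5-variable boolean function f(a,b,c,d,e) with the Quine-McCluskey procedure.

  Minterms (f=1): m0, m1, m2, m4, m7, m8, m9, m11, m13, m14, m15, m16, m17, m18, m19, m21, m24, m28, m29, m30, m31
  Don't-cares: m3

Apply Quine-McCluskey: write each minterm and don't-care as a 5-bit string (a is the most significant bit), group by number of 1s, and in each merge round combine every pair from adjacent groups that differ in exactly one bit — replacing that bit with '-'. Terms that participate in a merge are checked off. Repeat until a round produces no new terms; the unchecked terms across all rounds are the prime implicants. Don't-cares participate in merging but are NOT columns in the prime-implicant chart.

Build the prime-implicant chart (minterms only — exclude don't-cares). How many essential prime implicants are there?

4

Round 0: 00000✓ 00001✓ 00010✓ 00011✓ 00100✓ 00111✓ 01000✓ 01001✓ 01011✓ 01101✓ 01110✓ 01111✓ 10000✓ 10001✓ 10010✓ 10011✓ 10101✓ 11000✓ 11100✓ 11101✓ 11110✓ 11111✓
Round 1: -0000✓ -0001✓ -0010✓ -0011✓ -1000✓ -1101✓ -1110✓ -1111✓ 0-000✓ 0-001✓ 0-011✓ 0-111✓ 00-00 00-11✓ 000-0✓ 000-1✓ 0000-✓ 0001-✓ 01-01✓ 01-11✓ 010-1✓ 0100-✓ 011-1✓ 0111-✓ 1-000✓ 1-101 10-01 100-0✓ 100-1✓ 1000-✓ 1001-✓ 11-00 111-0✓ 111-1✓ 1110-✓ 1111-✓
Round 2: --000 -00-0✓ -00-1✓ -000-✓ -001-✓ -11-1 -111- 0--11 0-0-1 0-00- 000--✓ 01--1 100--✓ 111--
Round 3: -00--
PIs = {--000, -00--, -11-1, -111-, 0--11, 0-0-1, 0-00-, 00-00, 01--1, 1-101, 10-01, 11-00, 111--}
Coverage chart:
  m0: --000,-00--,0-00-,00-00
  m1: -00--,0-0-1,0-00-
  m2: -00-- ←essential
  m4: 00-00 ←essential
  m7: 0--11 ←essential
  m8: --000,0-00-
  m9: 0-0-1,0-00-,01--1
  m11: 0--11,0-0-1,01--1
  m13: -11-1,01--1
  m14: -111- ←essential
  m15: -11-1,-111-,0--11,01--1
  m16: --000,-00--
  m17: -00--,10-01
  m18: -00-- ←essential
  m19: -00-- ←essential
  m21: 1-101,10-01
  m24: --000,11-00
  m28: 11-00,111--
  m29: -11-1,1-101,111--
  m30: -111-,111--
  m31: -11-1,-111-,111--
Essential: -00--, -111-, 0--11, 00-00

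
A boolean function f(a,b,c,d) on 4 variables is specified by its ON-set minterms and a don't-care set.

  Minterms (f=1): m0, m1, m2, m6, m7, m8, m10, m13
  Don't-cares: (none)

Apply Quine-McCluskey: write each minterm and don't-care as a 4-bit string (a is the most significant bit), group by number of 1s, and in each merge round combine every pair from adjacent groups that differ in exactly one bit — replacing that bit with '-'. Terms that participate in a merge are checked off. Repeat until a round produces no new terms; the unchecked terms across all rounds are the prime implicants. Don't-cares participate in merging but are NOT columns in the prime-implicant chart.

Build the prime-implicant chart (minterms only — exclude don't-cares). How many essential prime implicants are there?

[col 0] 0000*, 0001*, 0010*, 0110*, 0111*, 1000*, 1010*, 1101
[col 1] -000*, -010*, 0-10, 00-0*, 000-, 011-, 10-0*
[col 2] -0-0
Prime implicants: -0-0, 0-10, 000-, 011-, 1101
PI chart (minterm → PIs covering it):
  0 | -0-0,000-
  1 | 000-  (sole → essential)
  2 | -0-0,0-10
  6 | 0-10,011-
  7 | 011-  (sole → essential)
  8 | -0-0  (sole → essential)
  10 | -0-0  (sole → essential)
  13 | 1101  (sole → essential)
Essential prime implicants: -0-0, 000-, 011-, 1101

4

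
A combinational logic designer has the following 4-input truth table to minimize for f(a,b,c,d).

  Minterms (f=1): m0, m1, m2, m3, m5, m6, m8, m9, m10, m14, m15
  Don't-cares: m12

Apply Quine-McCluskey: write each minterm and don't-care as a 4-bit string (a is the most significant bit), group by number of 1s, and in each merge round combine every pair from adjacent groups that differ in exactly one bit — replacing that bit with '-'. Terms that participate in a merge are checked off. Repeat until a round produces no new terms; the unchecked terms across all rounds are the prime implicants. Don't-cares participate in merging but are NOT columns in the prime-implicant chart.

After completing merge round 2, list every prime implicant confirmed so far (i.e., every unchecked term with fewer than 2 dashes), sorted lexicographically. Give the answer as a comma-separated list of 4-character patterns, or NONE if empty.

[col 0] 0000*, 0001*, 0010*, 0011*, 0101*, 0110*, 1000*, 1001*, 1010*, 1100*, 1110*, 1111*
[col 1] -000*, -001*, -010*, -110*, 0-01, 0-10*, 00-0*, 00-1*, 000-*, 001-*, 1-00*, 1-10*, 10-0*, 100-*, 11-0*, 111-
[col 2] --10, -0-0, -00-, 00--, 1--0
Prime implicants: --10, -0-0, -00-, 0-01, 00--, 1--0, 111-

0-01, 111-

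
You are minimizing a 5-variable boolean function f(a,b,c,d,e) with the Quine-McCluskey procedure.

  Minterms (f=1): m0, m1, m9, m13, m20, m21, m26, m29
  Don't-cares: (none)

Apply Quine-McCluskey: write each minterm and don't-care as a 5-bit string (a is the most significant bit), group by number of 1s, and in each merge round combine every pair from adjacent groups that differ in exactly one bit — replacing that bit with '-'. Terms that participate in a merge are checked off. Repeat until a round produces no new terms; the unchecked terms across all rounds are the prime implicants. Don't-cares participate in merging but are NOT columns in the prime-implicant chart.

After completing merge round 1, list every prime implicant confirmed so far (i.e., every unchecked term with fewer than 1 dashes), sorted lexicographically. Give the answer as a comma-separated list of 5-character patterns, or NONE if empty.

[col 0] 00000*, 00001*, 01001*, 01101*, 10100*, 10101*, 11010, 11101*
[col 1] -1101, 0-001, 0000-, 01-01, 1-101, 1010-
Prime implicants: -1101, 0-001, 0000-, 01-01, 1-101, 1010-, 11010

11010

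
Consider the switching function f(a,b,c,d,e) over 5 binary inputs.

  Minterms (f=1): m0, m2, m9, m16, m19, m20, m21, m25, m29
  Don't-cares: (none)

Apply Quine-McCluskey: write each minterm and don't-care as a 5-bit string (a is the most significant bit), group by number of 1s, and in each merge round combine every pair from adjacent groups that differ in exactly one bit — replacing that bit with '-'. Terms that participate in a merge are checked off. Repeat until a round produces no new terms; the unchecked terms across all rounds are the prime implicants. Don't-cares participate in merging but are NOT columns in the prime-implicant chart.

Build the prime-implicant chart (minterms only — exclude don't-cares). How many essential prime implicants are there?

size-2^0 implicants → 00000(✓)  00010(✓)  01001(✓)  10000(✓)  10011  10100(✓)  10101(✓)  11001(✓)  11101(✓)
size-2^1 implicants → -0000  -1001  000-0  1-101  10-00  1010-  11-01
Unchecked terms (primes): -0000, -1001, 000-0, 1-101, 10-00, 10011, 1010-, 11-01
Minterm coverage:
  m0 ⊆ -0000,000-0
  m2 ⊆ 000-0 [E]
  m9 ⊆ -1001 [E]
  m16 ⊆ -0000,10-00
  m19 ⊆ 10011 [E]
  m20 ⊆ 10-00,1010-
  m21 ⊆ 1-101,1010-
  m25 ⊆ -1001,11-01
  m29 ⊆ 1-101,11-01
E = {-1001, 000-0, 10011}

3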